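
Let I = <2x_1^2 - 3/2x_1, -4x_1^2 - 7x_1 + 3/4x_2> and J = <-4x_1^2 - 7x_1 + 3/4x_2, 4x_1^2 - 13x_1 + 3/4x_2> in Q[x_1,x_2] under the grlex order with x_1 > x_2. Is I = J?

Two ideals are equal iff their reduced Gröbner bases coincide (the reduced basis is unique for a fixed ordering).
Buchberger on the first generating set:
f_1 = 2x_1^2 - 3/2x_1, LT = x_1^2.
f_2 = -4x_1^2 - 7x_1 + 3/4x_2, LT = x_1^2.

S(f_1,f_2): lcm = x_1^2. S = -5/2x_1 + 3/16x_2.
  reduce S modulo (f_1, f_2):
  remainder -5/2x_1 + 3/16x_2 ≠ 0; add g_3 = -5/2x_1 + 3/16x_2 to the basis.

S(f_1,g_3): lcm = x_1^2. S = 3/40x_1x_2 - 3/4x_1.
  reduce S modulo (f_1, f_2, g_3):
  remainder 9/1600x_2^2 - 9/160x_2 ≠ 0; add g_4 = 9/1600x_2^2 - 9/160x_2 to the basis.

The other S-polynomials (S(f_2,g_3), S(f_1,g_4), S(f_2,g_4), S(g_3,g_4)) all reduce to 0 modulo the current basis, so we have a Gröbner basis.
Inter-reduce: drop elements whose leading term is divisible by another's, tail-reduce, and make monic.
Reduced Gröbner basis: {x_2^2 - 10x_2, x_1 - 3/40x_2}.

Buchberger on the second generating set:
h_1 = -4x_1^2 - 7x_1 + 3/4x_2, LT = x_1^2.
h_2 = 4x_1^2 - 13x_1 + 3/4x_2, LT = x_1^2.

S(h_1,h_2): lcm = x_1^2. S = 5x_1 - 3/8x_2.
  reduce S modulo (h_1, h_2):
  remainder 5x_1 - 3/8x_2 ≠ 0; add k_3 = 5x_1 - 3/8x_2 to the basis.

S(h_1,k_3): lcm = x_1^2. S = 3/40x_1x_2 + 7/4x_1 - 3/16x_2.
  reduce S modulo (h_1, h_2, k_3):
  remainder 9/1600x_2^2 - 9/160x_2 ≠ 0; add k_4 = 9/1600x_2^2 - 9/160x_2 to the basis.

The other S-polynomials (S(h_2,k_3), S(h_1,k_4), S(h_2,k_4), S(k_3,k_4)) all reduce to 0 modulo the current basis, so we have a Gröbner basis.
Inter-reduce: drop elements whose leading term is divisible by another's, tail-reduce, and make monic.
Reduced Gröbner basis: {x_2^2 - 10x_2, x_1 - 3/40x_2}.

Same reduced basis, so the two generating sets span the same ideal.

Yes, the ideals are equal.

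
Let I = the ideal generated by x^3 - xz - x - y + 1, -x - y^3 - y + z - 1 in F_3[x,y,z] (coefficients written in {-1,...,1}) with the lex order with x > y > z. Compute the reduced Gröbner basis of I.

f_1 = x^3 - xz - x - y + 1, LT = x^3.
f_2 = -x - y^3 - y + z - 1, LT = x.

S(f_1,f_2): lcm = x^3. S = -x^2y^3 - x^2y + x^2z - x^2 - xz - x - y + 1.
  reduce S modulo (f_1, f_2):
  remainder -y^9 + y^3z + yz + z^3 - z^2 + 1 ≠ 0; add g_3 = -y^9 + y^3z + yz + z^3 - z^2 + 1 to the basis.

The other S-polynomials (S(f_1,g_3), S(f_2,g_3)) all reduce to 0 modulo the current basis, so we have a Gröbner basis.
Inter-reduce: drop elements whose leading term is divisible by another's, tail-reduce, and make monic.

G = {x + y^3 + y - z + 1, y^9 - y^3z - yz - z^3 + z^2 - 1}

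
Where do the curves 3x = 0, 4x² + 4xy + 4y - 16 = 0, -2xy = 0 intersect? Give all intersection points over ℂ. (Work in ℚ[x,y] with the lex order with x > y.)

{(0, 4)}

Compute a lex Gröbner basis by Buchberger's algorithm.
f_1 = 3x, LT = x.
f_2 = 4x² + 4xy + 4y - 16, LT = x².
f_3 = -2xy, LT = xy.

S(f_1,f_2): lcm = x². S = -xy - y + 4.
  leading term xy: subtract (-⅓y)·f_1 from -xy - y + 4 → -y + 4
  leading term y: no divisor's leading term divides it; move -y to the remainder.
  leading term 1: no divisor's leading term divides it; move 4 to the remainder.
  remainder -y + 4 ≠ 0; add h_4 = -y + 4 to the basis.

S(f_1,f_3): lcm = xy. S = 0.
  remainder 0.

S(f_2,f_3): lcm = x²y. S = xy² + y² - 4y.
  leading term xy²: subtract (⅓y²)·f_1 from xy² + y² - 4y → y² - 4y
  leading term y²: subtract (-y)·h_4 from y² - 4y → 0
  remainder 0.

S(f_1,h_4): leading monomials are coprime, so the S-polynomial reduces to 0 (Buchberger's first criterion).
S(f_2,h_4): leading monomials are coprime, so the S-polynomial reduces to 0 (Buchberger's first criterion).
S(f_3,h_4): lcm = xy. S = 4x.
  leading term x: subtract (4/3)·f_1 from 4x → 0
  remainder 0.

Every S-polynomial of the final basis reduces to 0, so we have a Gröbner basis.
Inter-reduce: drop elements whose leading term is divisible by another's, tail-reduce, and make monic.
Reduced Gröbner basis: {x, y - 4}.

Elimination: the polynomial y - 4 lies in the elimination ideal for y, so y ∈ {4}. For each such y, the remaining basis elements (now univariate) give the rest of the solution.
  y = 4: the earlier basis element becomes x = 0, giving x = 0 — point (0, 4).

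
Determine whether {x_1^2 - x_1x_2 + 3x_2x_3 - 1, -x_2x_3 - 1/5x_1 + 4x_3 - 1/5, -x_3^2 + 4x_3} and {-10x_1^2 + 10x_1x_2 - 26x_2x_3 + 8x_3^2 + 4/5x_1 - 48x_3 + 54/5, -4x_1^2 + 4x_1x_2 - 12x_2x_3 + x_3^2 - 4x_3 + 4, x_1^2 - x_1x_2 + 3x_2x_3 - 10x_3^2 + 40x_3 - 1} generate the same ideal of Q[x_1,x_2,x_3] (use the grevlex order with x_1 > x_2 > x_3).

Two ideals are equal iff their reduced Gröbner bases coincide (the reduced basis is unique for a fixed ordering).
Buchberger on the first generating set:
f_1 = x_1^2 - x_1x_2 + 3x_2x_3 - 1, LT = x_1^2.
f_2 = -x_2x_3 - 1/5x_1 + 4x_3 - 1/5, LT = x_2x_3.
f_3 = -x_3^2 + 4x_3, LT = x_3^2.

S(f_2,f_3): lcm = x_2x_3^2. S = 1/5x_1x_3 + 4x_2x_3 - 4x_3^2 + 1/5x_3.
  reduce S modulo (f_1, f_2, f_3):
  remainder 1/5x_1x_3 - 4/5x_1 + 1/5x_3 - 4/5 ≠ 0; add g_4 = 1/5x_1x_3 - 4/5x_1 + 1/5x_3 - 4/5 to the basis.

S(f_1,g_4): lcm = x_1^2x_3. S = -x_1x_2x_3 + 3x_2x_3^2 + 4x_1^2 - x_1x_3 + 4x_1 - x_3.
  reduce S modulo (f_1, f_2, f_3, g_4):
  remainder 21/5x_1x_2 - 392/25x_1 + 8/5x_3 - 392/25 ≠ 0; add g_5 = 21/5x_1x_2 - 392/25x_1 + 8/5x_3 - 392/25 to the basis.

S(f_2,g_4): lcm = x_1x_2x_3. S = 1/5x_1^2 + 4x_1x_2 - 4x_1x_3 - x_2x_3 + 1/5x_1 + 4x_2.
  reduce S modulo (f_1, f_2, f_3, g_4, g_5):
  remainder 1/5x_1 + 4x_2 - 4x_3 + 1/5 ≠ 0; add g_6 = 1/5x_1 + 4x_2 - 4x_3 + 1/5 to the basis.

S(g_5,g_6): lcm = x_1x_2. S = -20x_2^2 + 20x_2x_3 - 56/15x_1 - x_2 + 8/21x_3 - 56/15.
  reduce S modulo (f_1, f_2, f_3, g_4, g_5, g_6):
  remainder -20x_2^2 + 461/3x_2 - 520/7x_3 ≠ 0; add g_7 = -20x_2^2 + 461/3x_2 - 520/7x_3 to the basis.

The other S-polynomials (S(f_1,f_2), S(f_1,f_3), S(f_3,g_4), S(f_1,g_5), S(f_2,g_5), S(f_3,g_5), S(g_4,g_5), S(f_1,g_6), S(f_2,g_6), S(f_3,g_6), S(g_4,g_6), S(f_1,g_7), S(f_2,g_7), S(f_3,g_7), S(g_4,g_7), S(g_5,g_7), S(g_6,g_7)) all reduce to 0 modulo the current basis, so we have a Gröbner basis.
Inter-reduce: drop elements whose leading term is divisible by another's, tail-reduce, and make monic.
Reduced Gröbner basis: {x_2^2 - 461/60x_2 + 26/7x_3, x_2x_3 - 4x_2, x_3^2 - 4x_3, x_1 + 20x_2 - 20x_3 + 1}.

Buchberger on the second generating set:
h_1 = -10x_1^2 + 10x_1x_2 - 26x_2x_3 + 8x_3^2 + 4/5x_1 - 48x_3 + 54/5, LT = x_1^2.
h_2 = -4x_1^2 + 4x_1x_2 - 12x_2x_3 + x_3^2 - 4x_3 + 4, LT = x_1^2.
h_3 = x_1^2 - x_1x_2 + 3x_2x_3 - 10x_3^2 + 40x_3 - 1, LT = x_1^2.

S(h_1,h_2): lcm = x_1^2. S = -2/5x_2x_3 - 11/20x_3^2 - 2/25x_1 + 19/5x_3 - 2/25.
  reduce S modulo (h_1, h_2, h_3):
  remainder -2/5x_2x_3 - 11/20x_3^2 - 2/25x_1 + 19/5x_3 - 2/25 ≠ 0; add k_4 = -2/5x_2x_3 - 11/20x_3^2 - 2/25x_1 + 19/5x_3 - 2/25 to the basis.

S(h_1,h_3): lcm = x_1^2. S = -2/5x_2x_3 + 46/5x_3^2 - 2/25x_1 - 176/5x_3 - 2/25.
  reduce S modulo (h_1, h_2, h_3, k_4):
  remainder 39/4x_3^2 - 39x_3 ≠ 0; add k_5 = 39/4x_3^2 - 39x_3 to the basis.

S(k_4,k_5): lcm = x_2x_3^2. S = 11/8x_3^3 + 1/5x_1x_3 + 4x_2x_3 - 19/2x_3^2 + 1/5x_3.
  reduce S modulo (h_1, h_2, h_3, k_4, k_5):
  remainder 1/5x_1x_3 - 4/5x_1 + 1/5x_3 - 4/5 ≠ 0; add k_6 = 1/5x_1x_3 - 4/5x_1 + 1/5x_3 - 4/5 to the basis.

S(h_1,k_6): lcm = x_1^2x_3. S = -x_1x_2x_3 + 13/5x_2x_3^2 - 4/5x_3^3 + 4x_1^2 - 27/25x_1x_3 + 24/5x_3^2 + 4x_1 - 27/25x_3.
  reduce S modulo (h_1, h_2, h_3, k_4, k_5, k_6):
  remainder 21/5x_1x_2 - 392/25x_1 + 8/5x_3 - 392/25 ≠ 0; add k_7 = 21/5x_1x_2 - 392/25x_1 + 8/5x_3 - 392/25 to the basis.

S(k_4,k_6): lcm = x_1x_2x_3. S = 11/8x_1x_3^2 + 1/5x_1^2 + 4x_1x_2 - 19/2x_1x_3 - x_2x_3 + 1/5x_1 + 4x_2.
  reduce S modulo (h_1, h_2, h_3, k_4, k_5, k_6, k_7):
  remainder 1/5x_1 + 4x_2 - 4x_3 + 1/5 ≠ 0; add k_8 = 1/5x_1 + 4x_2 - 4x_3 + 1/5 to the basis.

S(k_7,k_8): lcm = x_1x_2. S = -20x_2^2 + 20x_2x_3 - 56/15x_1 - x_2 + 8/21x_3 - 56/15.
  reduce S modulo (h_1, h_2, h_3, k_4, k_5, k_6, k_7, k_8):
  remainder -20x_2^2 + 461/3x_2 - 520/7x_3 ≠ 0; add k_9 = -20x_2^2 + 461/3x_2 - 520/7x_3 to the basis.

The other S-polynomials (S(h_2,h_3), S(h_1,k_4), S(h_2,k_4), S(h_3,k_4), S(h_1,k_5), S(h_2,k_5), S(h_3,k_5), S(h_2,k_6), S(h_3,k_6), S(k_5,k_6), S(h_1,k_7), S(h_2,k_7), S(h_3,k_7), S(k_4,k_7), S(k_5,k_7), S(k_6,k_7), S(h_1,k_8), S(h_2,k_8), S(h_3,k_8), S(k_4,k_8), S(k_5,k_8), S(k_6,k_8), S(h_1,k_9), S(h_2,k_9), S(h_3,k_9), S(k_4,k_9), S(k_5,k_9), S(k_6,k_9), S(k_7,k_9), S(k_8,k_9)) all reduce to 0 modulo the current basis, so we have a Gröbner basis.
Inter-reduce: drop elements whose leading term is divisible by another's, tail-reduce, and make monic.
Reduced Gröbner basis: {x_2^2 - 461/60x_2 + 26/7x_3, x_2x_3 - 4x_2, x_3^2 - 4x_3, x_1 + 20x_2 - 20x_3 + 1}.

The two bases agree; hence the ideals are identical.

Yes, the ideals are equal.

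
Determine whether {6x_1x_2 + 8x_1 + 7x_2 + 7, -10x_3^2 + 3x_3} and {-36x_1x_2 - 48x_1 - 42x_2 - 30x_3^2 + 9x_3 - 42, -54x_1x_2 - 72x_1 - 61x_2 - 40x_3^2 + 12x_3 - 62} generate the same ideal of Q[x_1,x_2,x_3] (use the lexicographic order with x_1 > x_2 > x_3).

Since reduced Gröbner bases are canonical representatives of ideals under a given ordering, it suffices to compute and compare them.
Buchberger on the first generating set:
f_1 = 6x_1x_2 + 8x_1 + 7x_2 + 7, LT = x_1x_2.
f_2 = -10x_3^2 + 3x_3, LT = x_3^2.

S(f_1,f_2): leading monomials are coprime, so the S-polynomial reduces to 0 (Buchberger's first criterion).
Every S-polynomial of the final basis reduces to 0, so we have a Gröbner basis.
Inter-reduce: drop elements whose leading term is divisible by another's, tail-reduce, and make monic.
Reduced Gröbner basis: {x_1x_2 + 4/3x_1 + 7/6x_2 + 7/6, x_3^2 - 3/10x_3}.

Buchberger on the second generating set:
h_1 = -36x_1x_2 - 48x_1 - 42x_2 - 30x_3^2 + 9x_3 - 42, LT = x_1x_2.
h_2 = -54x_1x_2 - 72x_1 - 61x_2 - 40x_3^2 + 12x_3 - 62, LT = x_1x_2.

S(h_1,h_2): lcm = x_1x_2. S = 1/27x_2 + 5/54x_3^2 - 1/36x_3 + 1/54.
  leading term x_2: no divisor's leading term divides it; move 1/27x_2 to the remainder.
  leading term x_3^2: no divisor's leading term divides it; move 5/54x_3^2 to the remainder.
  leading term x_3: no divisor's leading term divides it; move -1/36x_3 to the remainder.
  leading term 1: no divisor's leading term divides it; move 1/54 to the remainder.
  remainder 1/27x_2 + 5/54x_3^2 - 1/36x_3 + 1/54 ≠ 0; add k_3 = 1/27x_2 + 5/54x_3^2 - 1/36x_3 + 1/54 to the basis.

S(h_1,k_3): lcm = x_1x_2. S = -5/2x_1x_3^2 + 3/4x_1x_3 + 5/6x_1 + 7/6x_2 + 5/6x_3^2 - 1/4x_3 + 7/6.
  leading term x_1x_3^2: no divisor's leading term divides it; move -5/2x_1x_3^2 to the remainder.
  leading term x_1x_3: no divisor's leading term divides it; move 3/4x_1x_3 to the remainder.
  leading term x_1: no divisor's leading term divides it; move 5/6x_1 to the remainder.
  leading term x_2: subtract (63/2)·k_3 from 7/6x_2 + 5/6x_3^2 - 1/4x_3 + 7/6 → -25/12x_3^2 + 5/8x_3 + 7/12
  leading term x_3^2: no divisor's leading term divides it; move -25/12x_3^2 to the remainder.
  leading term x_3: no divisor's leading term divides it; move 5/8x_3 to the remainder.
  leading term 1: no divisor's leading term divides it; move 7/12 to the remainder.
  remainder -5/2x_1x_3^2 + 3/4x_1x_3 + 5/6x_1 - 25/12x_3^2 + 5/8x_3 + 7/12 ≠ 0; add k_4 = -5/2x_1x_3^2 + 3/4x_1x_3 + 5/6x_1 - 25/12x_3^2 + 5/8x_3 + 7/12 to the basis.

S(h_2,k_3): lcm = x_1x_2. S = -5/2x_1x_3^2 + 3/4x_1x_3 + 5/6x_1 + 61/54x_2 + 20/27x_3^2 - 2/9x_3 + 31/27.
  leading term x_1x_3^2: subtract (1)·k_4 from -5/2x_1x_3^2 + 3/4x_1x_3 + 5/6x_1 + 61/54x_2 + 20/27x_3^2 - 2/9x_3 + 31/27 → 61/54x_2 + 305/108x_3^2 - 61/72x_3 + 61/108
  leading term x_2: subtract (61/2)·k_3 from 61/54x_2 + 305/108x_3^2 - 61/72x_3 + 61/108 → 0
  remainder 0.

S(h_1,k_4): lcm = x_1x_2x_3^2. S = 3/10x_1x_2x_3 + 1/3x_1x_2 + 4/3x_1x_3^2 + 1/3x_2x_3^2 + 1/4x_2x_3 + 7/30x_2 + 5/6x_3^4 - 1/4x_3^3 + 7/6x_3^2.
  leading term x_1x_2x_3: subtract (-1/120x_3)·h_1 from 3/10x_1x_2x_3 + 1/3x_1x_2 + 4/3x_1x_3^2 + 1/3x_2x_3^2 + 1/4x_2x_3 + 7/30x_2 + 5/6x_3^4 - 1/4x_3^3 + 7/6x_3^2 → 1/3x_1x_2 + 4/3x_1x_3^2 - 2/5x_1x_3 + 1/3x_2x_3^2 - 1/10x_2x_3 + 7/30x_2 + 5/6x_3^4 - 1/2x_3^3 + 149/120x_3^2 - 7/20x_3
  leading term x_1x_2: subtract (-1/108)·h_1 from 1/3x_1x_2 + 4/3x_1x_3^2 - 2/5x_1x_3 + 1/3x_2x_3^2 - 1/10x_2x_3 + 7/30x_2 + 5/6x_3^4 - 1/2x_3^3 + 149/120x_3^2 - 7/20x_3 → 4/3x_1x_3^2 - 2/5x_1x_3 - 4/9x_1 + 1/3x_2x_3^2 - 1/10x_2x_3 - 7/45x_2 + 5/6x_3^4 - 1/2x_3^3 + 347/360x_3^2 - 4/15x_3 - 7/18
  leading term x_1x_3^2: subtract (-8/15)·k_4 from 4/3x_1x_3^2 - 2/5x_1x_3 - 4/9x_1 + 1/3x_2x_3^2 - 1/10x_2x_3 - 7/45x_2 + 5/6x_3^4 - 1/2x_3^3 + 347/360x_3^2 - 4/15x_3 - 7/18 → 1/3x_2x_3^2 - 1/10x_2x_3 - 7/45x_2 + 5/6x_3^4 - 1/2x_3^3 - 53/360x_3^2 + 1/15x_3 - 7/90
  leading term x_2x_3^2: subtract (9x_3^2)·k_3 from 1/3x_2x_3^2 - 1/10x_2x_3 - 7/45x_2 + 5/6x_3^4 - 1/2x_3^3 - 53/360x_3^2 + 1/15x_3 - 7/90 → -1/10x_2x_3 - 7/45x_2 - 1/4x_3^3 - 113/360x_3^2 + 1/15x_3 - 7/90
  leading term x_2x_3: subtract (-27/10x_3)·k_3 from -1/10x_2x_3 - 7/45x_2 - 1/4x_3^3 - 113/360x_3^2 + 1/15x_3 - 7/90 → -7/45x_2 - 7/18x_3^2 + 7/60x_3 - 7/90
  leading term x_2: subtract (-21/5)·k_3 from -7/45x_2 - 7/18x_3^2 + 7/60x_3 - 7/90 → 0
  remainder 0.

S(h_2,k_4): lcm = x_1x_2x_3^2. S = 3/10x_1x_2x_3 + 1/3x_1x_2 + 4/3x_1x_3^2 + 8/27x_2x_3^2 + 1/4x_2x_3 + 7/30x_2 + 20/27x_3^4 - 2/9x_3^3 + 31/27x_3^2.
  leading term x_1x_2x_3: subtract (-1/120x_3)·h_1 from 3/10x_1x_2x_3 + 1/3x_1x_2 + 4/3x_1x_3^2 + 8/27x_2x_3^2 + 1/4x_2x_3 + 7/30x_2 + 20/27x_3^4 - 2/9x_3^3 + 31/27x_3^2 → 1/3x_1x_2 + 4/3x_1x_3^2 - 2/5x_1x_3 + 8/27x_2x_3^2 - 1/10x_2x_3 + 7/30x_2 + 20/27x_3^4 - 17/36x_3^3 + 1321/1080x_3^2 - 7/20x_3
  leading term x_1x_2: subtract (-1/108)·h_1 from 1/3x_1x_2 + 4/3x_1x_3^2 - 2/5x_1x_3 + 8/27x_2x_3^2 - 1/10x_2x_3 + 7/30x_2 + 20/27x_3^4 - 17/36x_3^3 + 1321/1080x_3^2 - 7/20x_3 → 4/3x_1x_3^2 - 2/5x_1x_3 - 4/9x_1 + 8/27x_2x_3^2 - 1/10x_2x_3 - 7/45x_2 + 20/27x_3^4 - 17/36x_3^3 + 1021/1080x_3^2 - 4/15x_3 - 7/18
  leading term x_1x_3^2: subtract (-8/15)·k_4 from 4/3x_1x_3^2 - 2/5x_1x_3 - 4/9x_1 + 8/27x_2x_3^2 - 1/10x_2x_3 - 7/45x_2 + 20/27x_3^4 - 17/36x_3^3 + 1021/1080x_3^2 - 4/15x_3 - 7/18 → 8/27x_2x_3^2 - 1/10x_2x_3 - 7/45x_2 + 20/27x_3^4 - 17/36x_3^3 - 179/1080x_3^2 + 1/15x_3 - 7/90
  leading term x_2x_3^2: subtract (8x_3^2)·k_3 from 8/27x_2x_3^2 - 1/10x_2x_3 - 7/45x_2 + 20/27x_3^4 - 17/36x_3^3 - 179/1080x_3^2 + 1/15x_3 - 7/90 → -1/10x_2x_3 - 7/45x_2 - 1/4x_3^3 - 113/360x_3^2 + 1/15x_3 - 7/90
  leading term x_2x_3: subtract (-27/10x_3)·k_3 from -1/10x_2x_3 - 7/45x_2 - 1/4x_3^3 - 113/360x_3^2 + 1/15x_3 - 7/90 → -7/45x_2 - 7/18x_3^2 + 7/60x_3 - 7/90
  leading term x_2: subtract (-21/5)·k_3 from -7/45x_2 - 7/18x_3^2 + 7/60x_3 - 7/90 → 0
  remainder 0.

S(k_3,k_4): leading monomials are coprime, so the S-polynomial reduces to 0 (Buchberger's first criterion).
Every S-polynomial of the final basis reduces to 0, so we have a Gröbner basis.
Inter-reduce: drop elements whose leading term is divisible by another's, tail-reduce, and make monic.
Reduced Gröbner basis: {x_1x_3^2 - 3/10x_1x_3 - 1/3x_1 + 5/6x_3^2 - 1/4x_3 - 7/30, x_2 + 5/2x_3^2 - 3/4x_3 + 1/2}.

The bases are distinct; the ideals are different.

No, the ideals differ.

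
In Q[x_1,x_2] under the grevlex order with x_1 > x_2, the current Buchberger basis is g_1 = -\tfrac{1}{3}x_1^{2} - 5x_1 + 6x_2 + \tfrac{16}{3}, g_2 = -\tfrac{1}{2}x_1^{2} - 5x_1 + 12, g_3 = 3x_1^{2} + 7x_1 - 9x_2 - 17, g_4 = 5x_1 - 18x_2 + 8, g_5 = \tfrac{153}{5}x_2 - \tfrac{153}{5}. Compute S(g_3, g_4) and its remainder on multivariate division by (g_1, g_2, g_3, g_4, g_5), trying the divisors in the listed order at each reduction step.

S(g_3, g_4) = \tfrac{18}{5}x_1x_2 + \tfrac{11}{15}x_1 - 3x_2 - \tfrac{17}{3}; remainder on division = 0.

lcm(LM(g_3), LM(g_4)) = x_1^{2}.
S = (lcm/LT(g_3))·g_3 − (lcm/LT(g_4))·g_4 = \tfrac{18}{5}x_1x_2 + \tfrac{11}{15}x_1 - 3x_2 - \tfrac{17}{3}.
Reduce S modulo (g_1, g_2, g_3, g_4, g_5) in that order:
  leading term x_1x_2: subtract (\tfrac{18}{25}x_2)·g_4 from \tfrac{18}{5}x_1x_2 + \tfrac{11}{15}x_1 - 3x_2 - \tfrac{17}{3} → \tfrac{324}{25}x_2^{2} + \tfrac{11}{15}x_1 - \tfrac{219}{25}x_2 - \tfrac{17}{3}
  leading term x_2^{2}: subtract (\tfrac{36}{85}x_2)·g_5 from \tfrac{324}{25}x_2^{2} + \tfrac{11}{15}x_1 - \tfrac{219}{25}x_2 - \tfrac{17}{3} → \tfrac{11}{15}x_1 + \tfrac{21}{5}x_2 - \tfrac{17}{3}
  leading term x_1: subtract (\tfrac{11}{75})·g_4 from \tfrac{11}{15}x_1 + \tfrac{21}{5}x_2 - \tfrac{17}{3} → \tfrac{171}{25}x_2 - \tfrac{171}{25}
  leading term x_2: subtract (\tfrac{19}{85})·g_5 from \tfrac{171}{25}x_2 - \tfrac{171}{25} → 0
The remainder is 0, so this S-polynomial contributes no new basis element.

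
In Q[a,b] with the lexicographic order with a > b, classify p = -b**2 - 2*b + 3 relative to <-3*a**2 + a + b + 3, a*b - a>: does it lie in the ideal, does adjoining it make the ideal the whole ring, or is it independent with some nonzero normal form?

-b**2 - 2*b + 3 lies in I (it reduces to 0).

First compute the reduced Gröbner basis of I by Buchberger's algorithm.
f_1 = -3*a**2 + a + b + 3, LT = a**2.
f_2 = a*b - a, LT = a*b.

S(f_1,f_2): lcm = a**2*b. S = a**2 - 1/3*a*b - 1/3*b**2 - b.
  leading term a**2: subtract (-1/3)·f_1 from a**2 - 1/3*a*b - 1/3*b**2 - b → -1/3*a*b + 1/3*a - 1/3*b**2 - 2/3*b + 1
  leading term a*b: subtract (-1/3)·f_2 from -1/3*a*b + 1/3*a - 1/3*b**2 - 2/3*b + 1 → -1/3*b**2 - 2/3*b + 1
  leading term b**2: no divisor's leading term divides it; move -1/3*b**2 to the remainder.
  leading term b: no divisor's leading term divides it; move -2/3*b to the remainder.
  leading term 1: no divisor's leading term divides it; move 1 to the remainder.
  remainder -1/3*b**2 - 2/3*b + 1 ≠ 0; add h_3 = -1/3*b**2 - 2/3*b + 1 to the basis.

S(f_1,h_3): leading monomials are coprime, so the S-polynomial reduces to 0 (Buchberger's first criterion).
S(f_2,h_3): lcm = a*b**2. S = -3*a*b + 3*a.
  leading term a*b: subtract (-3)·f_2 from -3*a*b + 3*a → 0
  remainder 0.

Every S-polynomial of the final basis reduces to 0, so we have a Gröbner basis.
Inter-reduce: drop elements whose leading term is divisible by another's, tail-reduce, and make monic.
Reduced Gröbner basis: {a**2 - 1/3*a - 1/3*b - 1, a*b - a, b**2 + 2*b - 3}.
Label its elements g_1 = a**2 - 1/3*a - 1/3*b - 1, g_2 = a*b - a, g_3 = b**2 + 2*b - 3.

Reduce p = -b**2 - 2*b + 3 modulo G:
  leading term b**2: subtract (-1)·g_3 from -b**2 - 2*b + 3 → 0
  normal form = 0.
Since the normal form is 0, p ∈ I.

The remainder on division by a Gröbner basis is unique — it is the normal form.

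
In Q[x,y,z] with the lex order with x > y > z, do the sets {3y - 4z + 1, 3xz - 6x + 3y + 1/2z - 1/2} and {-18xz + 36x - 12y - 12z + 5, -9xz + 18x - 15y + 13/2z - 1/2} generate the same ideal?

No, the ideals differ.

Two ideals are equal iff their reduced Gröbner bases coincide (the reduced basis is unique for a fixed ordering).
Buchberger on the first generating set:
f_1 = 3y - 4z + 1, LT = y.
f_2 = 3xz - 6x + 3y + 1/2z - 1/2, LT = xz.

The S-polynomials (S(f_1,f_2)) all reduce to 0 modulo the current basis, so we have a Gröbner basis.
Inter-reduce: drop elements whose leading term is divisible by another's, tail-reduce, and make monic.
Reduced Gröbner basis: {xz - 2x + 3/2z - 1/2, y - 4/3z + 1/3}.

Buchberger on the second generating set:
h_1 = -18xz + 36x - 12y - 12z + 5, LT = xz.
h_2 = -9xz + 18x - 15y + 13/2z - 1/2, LT = xz.

S(h_1,h_2): lcm = xz. S = -y + 25/18z - 1/3.
  reduce S modulo (h_1, h_2):
  remainder -y + 25/18z - 1/3 ≠ 0; add k_3 = -y + 25/18z - 1/3 to the basis.

The other S-polynomials (S(h_1,k_3), S(h_2,k_3)) all reduce to 0 modulo the current basis, so we have a Gröbner basis.
Inter-reduce: drop elements whose leading term is divisible by another's, tail-reduce, and make monic.
Reduced Gröbner basis: {xz - 2x + 43/27z - 1/2, y - 25/18z + 1/3}.

These differ, so the ideals are not equal.
The same test decides containment: I ⊆ J iff every generator of I reduces to 0 modulo a Gröbner basis of J.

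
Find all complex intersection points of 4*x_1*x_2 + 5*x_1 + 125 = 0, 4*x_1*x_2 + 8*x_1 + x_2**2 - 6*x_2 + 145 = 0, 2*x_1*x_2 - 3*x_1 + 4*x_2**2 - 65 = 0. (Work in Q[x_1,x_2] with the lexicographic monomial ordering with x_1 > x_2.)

Compute a lex Gröbner basis by Buchberger's algorithm.
f_1 = 4*x_1*x_2 + 5*x_1 + 125, LT = x_1*x_2.
f_2 = 4*x_1*x_2 + 8*x_1 + x_2**2 - 6*x_2 + 145, LT = x_1*x_2.
f_3 = 2*x_1*x_2 - 3*x_1 + 4*x_2**2 - 65, LT = x_1*x_2.

S(f_1,f_2): lcm = x_1*x_2. S = -3/4*x_1 - 1/4*x_2**2 + 3/2*x_2 - 5.
  leading term x_1: no divisor's leading term divides it; move -3/4*x_1 to the remainder.
  leading term x_2**2: no divisor's leading term divides it; move -1/4*x_2**2 to the remainder.
  leading term x_2: no divisor's leading term divides it; move 3/2*x_2 to the remainder.
  leading term 1: no divisor's leading term divides it; move -5 to the remainder.
  remainder -3/4*x_1 - 1/4*x_2**2 + 3/2*x_2 - 5 ≠ 0; add h_4 = -3/4*x_1 - 1/4*x_2**2 + 3/2*x_2 - 5 to the basis.

S(f_1,f_3): lcm = x_1*x_2. S = 11/4*x_1 - 2*x_2**2 + 255/4.
  leading term x_1: subtract (-11/3)·h_4 from 11/4*x_1 - 2*x_2**2 + 255/4 → -35/12*x_2**2 + 11/2*x_2 + 545/12
  leading term x_2**2: no divisor's leading term divides it; move -35/12*x_2**2 to the remainder.
  leading term x_2: no divisor's leading term divides it; move 11/2*x_2 to the remainder.
  leading term 1: no divisor's leading term divides it; move 545/12 to the remainder.
  remainder -35/12*x_2**2 + 11/2*x_2 + 545/12 ≠ 0; add h_5 = -35/12*x_2**2 + 11/2*x_2 + 545/12 to the basis.

S(f_1,h_4): lcm = x_1*x_2. S = 5/4*x_1 - 1/3*x_2**3 + 2*x_2**2 - 20/3*x_2 + 125/4.
  leading term x_1: subtract (-5/3)·h_4 from 5/4*x_1 - 1/3*x_2**3 + 2*x_2**2 - 20/3*x_2 + 125/4 → -1/3*x_2**3 + 19/12*x_2**2 - 25/6*x_2 + 275/12
  leading term x_2**3: subtract (4/35*x_2)·h_5 from -1/3*x_2**3 + 19/12*x_2**2 - 25/6*x_2 + 275/12 → 401/420*x_2**2 - 131/14*x_2 + 275/12
  leading term x_2**2: subtract (-401/1225)·h_5 from 401/420*x_2**2 - 131/14*x_2 + 275/12 → -9257/1225*x_2 + 9257/245
  leading term x_2: no divisor's leading term divides it; move -9257/1225*x_2 to the remainder.
  leading term 1: no divisor's leading term divides it; move 9257/245 to the remainder.
  remainder -9257/1225*x_2 + 9257/245 ≠ 0; add h_6 = -9257/1225*x_2 + 9257/245 to the basis.

The other S-polynomials (S(f_2,f_3), S(f_2,h_4), S(f_3,h_4), S(f_1,h_5), S(f_2,h_5), S(f_3,h_5), S(h_4,h_5), S(f_1,h_6), S(f_2,h_6), S(f_3,h_6), S(h_4,h_6), S(h_5,h_6)) all reduce to 0 modulo the current basis, so we have a Gröbner basis.
Inter-reduce: drop elements whose leading term is divisible by another's, tail-reduce, and make monic.
Reduced Gröbner basis: {x_1 + 5, x_2 - 5}.

From the last basis element, x_2 - 5 = 0, so x_2 takes values in {5}. Each choice, substituted upward through the basis, yields the corresponding point(s) of the solution set.
  x_2 = 5: the earlier basis element becomes x_1 + 5 = 0, giving x_1 = -5 — point (-5, 5).
Check: every point annihilates each of the original generators.

{(-5, 5)}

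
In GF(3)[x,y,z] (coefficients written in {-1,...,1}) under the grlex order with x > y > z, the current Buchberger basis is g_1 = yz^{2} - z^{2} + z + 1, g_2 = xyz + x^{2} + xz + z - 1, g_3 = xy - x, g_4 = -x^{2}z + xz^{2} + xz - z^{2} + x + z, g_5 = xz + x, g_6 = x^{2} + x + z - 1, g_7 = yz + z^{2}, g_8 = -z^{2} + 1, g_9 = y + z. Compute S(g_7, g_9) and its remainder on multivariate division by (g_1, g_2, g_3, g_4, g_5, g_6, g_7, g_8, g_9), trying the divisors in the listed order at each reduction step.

lcm(LM(g_7), LM(g_9)) = yz.
S = (lcm/LT(g_7))·g_7 − (lcm/LT(g_9))·g_9 = 0.
Reduce S modulo (g_1, g_2, g_3, g_4, g_5, g_6, g_7, g_8, g_9) in that order:
The remainder is 0, so this S-polynomial contributes no new basis element.

S(g_7, g_9) = 0; remainder on division = 0.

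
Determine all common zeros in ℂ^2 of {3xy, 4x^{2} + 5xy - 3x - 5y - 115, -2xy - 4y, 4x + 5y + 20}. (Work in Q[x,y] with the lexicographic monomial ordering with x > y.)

{(-5, 0)}

Compute a lex Gröbner basis by Buchberger's algorithm.
f_1 = 3xy, LT = xy.
f_2 = 4x^{2} + 5xy - 3x - 5y - 115, LT = x^{2}.
f_3 = -2xy - 4y, LT = xy.
f_4 = 4x + 5y + 20, LT = x.

S(f_1,f_2): lcm = x^{2}y. S = -\tfrac{5}{4}xy^{2} + \tfrac{3}{4}xy + \tfrac{5}{4}y^{2} + \tfrac{115}{4}y.
  reduce S modulo (f_1, f_2, f_3, f_4):
  remainder \tfrac{5}{4}y^{2} + \tfrac{115}{4}y ≠ 0; add h_5 = \tfrac{5}{4}y^{2} + \tfrac{115}{4}y to the basis.

S(f_1,f_3): lcm = xy. S = -2y.
  reduce S modulo (f_1, f_2, f_3, f_4, h_5):
  remainder -2y ≠ 0; add h_6 = -2y to the basis.

The other S-polynomials (S(f_1,f_4), S(f_2,f_3), S(f_2,f_4), S(f_3,f_4), S(f_1,h_5), S(f_2,h_5), S(f_3,h_5), S(f_4,h_5), S(f_1,h_6), S(f_2,h_6), S(f_3,h_6), S(f_4,h_6), S(h_5,h_6)) all reduce to 0 modulo the current basis, so we have a Gröbner basis.
Inter-reduce: drop elements whose leading term is divisible by another's, tail-reduce, and make monic.
Reduced Gröbner basis: {x + 5, y}.

Since the basis is lex-ordered, y is univariate in y. Its roots are {0}. Back-substituting each root into the other basis elements fixes the other coordinates.
  y = 0: the earlier basis element becomes x + 5 = 0, giving x = -5 — point (-5, 0).
A lex Gröbner basis triangularizes the system, enabling back-substitution.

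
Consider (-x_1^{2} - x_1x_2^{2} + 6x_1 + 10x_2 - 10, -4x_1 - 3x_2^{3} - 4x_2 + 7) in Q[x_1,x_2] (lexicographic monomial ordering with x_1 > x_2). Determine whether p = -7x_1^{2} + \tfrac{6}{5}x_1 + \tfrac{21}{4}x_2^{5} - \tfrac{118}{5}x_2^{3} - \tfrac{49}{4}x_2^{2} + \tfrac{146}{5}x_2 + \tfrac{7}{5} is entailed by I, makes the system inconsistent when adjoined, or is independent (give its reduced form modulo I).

First compute the reduced Gröbner basis of I by Buchberger's algorithm.
f_1 = -x_1^{2} - x_1x_2^{2} + 6x_1 + 10x_2 - 10, LT = x_1^{2}.
f_2 = -4x_1 - 3x_2^{3} - 4x_2 + 7, LT = x_1.

S(f_1,f_2): lcm = x_1^{2}. S = -\tfrac{3}{4}x_1x_2^{3} + x_1x_2^{2} - x_1x_2 - \tfrac{17}{4}x_1 - 10x_2 + 10.
  reduce S modulo (f_1, f_2):
  remainder \tfrac{9}{16}x_2^{6} - \tfrac{3}{4}x_2^{5} + \tfrac{3}{2}x_2^{4} + \tfrac{7}{8}x_2^{3} + \tfrac{11}{4}x_2^{2} - \tfrac{15}{2}x_2 + \tfrac{41}{16} ≠ 0; add h_3 = \tfrac{9}{16}x_2^{6} - \tfrac{3}{4}x_2^{5} + \tfrac{3}{2}x_2^{4} + \tfrac{7}{8}x_2^{3} + \tfrac{11}{4}x_2^{2} - \tfrac{15}{2}x_2 + \tfrac{41}{16} to the basis.

The other S-polynomials (S(f_1,h_3), S(f_2,h_3)) all reduce to 0 modulo the current basis, so we have a Gröbner basis.
Inter-reduce: drop elements whose leading term is divisible by another's, tail-reduce, and make monic.
Reduced Gröbner basis: {x_1 + \tfrac{3}{4}x_2^{3} + x_2 - \tfrac{7}{4}, x_2^{6} - \tfrac{4}{3}x_2^{5} + \tfrac{8}{3}x_2^{4} + \tfrac{14}{9}x_2^{3} + \tfrac{44}{9}x_2^{2} - \tfrac{40}{3}x_2 + \tfrac{41}{9}}.
Label its elements g_1 = x_1 + \tfrac{3}{4}x_2^{3} + x_2 - \tfrac{7}{4}, g_2 = x_2^{6} - \tfrac{4}{3}x_2^{5} + \tfrac{8}{3}x_2^{4} + \tfrac{14}{9}x_2^{3} + \tfrac{44}{9}x_2^{2} - \tfrac{40}{3}x_2 + \tfrac{41}{9}.

Reduce p = -7x_1^{2} + \tfrac{6}{5}x_1 + \tfrac{21}{4}x_2^{5} - \tfrac{118}{5}x_2^{3} - \tfrac{49}{4}x_2^{2} + \tfrac{146}{5}x_2 + \tfrac{7}{5} modulo G:
  leading term x_1^{2}: subtract (-7x_1)·g_1 from -7x_1^{2} + \tfrac{6}{5}x_1 + \tfrac{21}{4}x_2^{5} - \tfrac{118}{5}x_2^{3} - \tfrac{49}{4}x_2^{2} + \tfrac{146}{5}x_2 + \tfrac{7}{5} → \tfrac{21}{4}x_1x_2^{3} + 7x_1x_2 - \tfrac{221}{20}x_1 + \tfrac{21}{4}x_2^{5} - \tfrac{118}{5}x_2^{3} - \tfrac{49}{4}x_2^{2} + \tfrac{146}{5}x_2 + \tfrac{7}{5}
  leading term x_1x_2^{3}: subtract (\tfrac{21}{4}x_2^{3})·g_1 from \tfrac{21}{4}x_1x_2^{3} + 7x_1x_2 - \tfrac{221}{20}x_1 + \tfrac{21}{4}x_2^{5} - \tfrac{118}{5}x_2^{3} - \tfrac{49}{4}x_2^{2} + \tfrac{146}{5}x_2 + \tfrac{7}{5} → 7x_1x_2 - \tfrac{221}{20}x_1 - \tfrac{63}{16}x_2^{6} + \tfrac{21}{4}x_2^{5} - \tfrac{21}{4}x_2^{4} - \tfrac{1153}{80}x_2^{3} - \tfrac{49}{4}x_2^{2} + \tfrac{146}{5}x_2 + \tfrac{7}{5}
  leading term x_1x_2: subtract (7x_2)·g_1 from 7x_1x_2 - \tfrac{221}{20}x_1 - \tfrac{63}{16}x_2^{6} + \tfrac{21}{4}x_2^{5} - \tfrac{21}{4}x_2^{4} - \tfrac{1153}{80}x_2^{3} - \tfrac{49}{4}x_2^{2} + \tfrac{146}{5}x_2 + \tfrac{7}{5} → -\tfrac{221}{20}x_1 - \tfrac{63}{16}x_2^{6} + \tfrac{21}{4}x_2^{5} - \tfrac{21}{2}x_2^{4} - \tfrac{1153}{80}x_2^{3} - \tfrac{77}{4}x_2^{2} + \tfrac{829}{20}x_2 + \tfrac{7}{5}
  leading term x_1: subtract (-\tfrac{221}{20})·g_1 from -\tfrac{221}{20}x_1 - \tfrac{63}{16}x_2^{6} + \tfrac{21}{4}x_2^{5} - \tfrac{21}{2}x_2^{4} - \tfrac{1153}{80}x_2^{3} - \tfrac{77}{4}x_2^{2} + \tfrac{829}{20}x_2 + \tfrac{7}{5} → -\tfrac{63}{16}x_2^{6} + \tfrac{21}{4}x_2^{5} - \tfrac{21}{2}x_2^{4} - \tfrac{49}{8}x_2^{3} - \tfrac{77}{4}x_2^{2} + \tfrac{105}{2}x_2 - \tfrac{287}{16}
  leading term x_2^{6}: subtract (-\tfrac{63}{16})·g_2 from -\tfrac{63}{16}x_2^{6} + \tfrac{21}{4}x_2^{5} - \tfrac{21}{2}x_2^{4} - \tfrac{49}{8}x_2^{3} - \tfrac{77}{4}x_2^{2} + \tfrac{105}{2}x_2 - \tfrac{287}{16} → 0
  normal form = 0.
Since the normal form is 0, p ∈ I.

Ideal membership is decidable via reduction modulo a Gröbner basis.

-7x_1^{2} + \tfrac{6}{5}x_1 + \tfrac{21}{4}x_2^{5} - \tfrac{118}{5}x_2^{3} - \tfrac{49}{4}x_2^{2} + \tfrac{146}{5}x_2 + \tfrac{7}{5} lies in I (it reduces to 0).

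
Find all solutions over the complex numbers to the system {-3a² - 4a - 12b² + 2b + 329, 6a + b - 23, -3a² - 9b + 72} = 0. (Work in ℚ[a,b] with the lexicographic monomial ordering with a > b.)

{(3, 5)}

Compute a lex Gröbner basis by Buchberger's algorithm.
f_1 = -3a² - 4a - 12b² + 2b + 329, LT = a².
f_2 = 6a + b - 23, LT = a.
f_3 = -3a² - 9b + 72, LT = a².

S(f_1,f_2): lcm = a². S = -⅙ab + 31/6a + 4b² - ⅔b - 329/3.
  reduce S modulo (f_1, f_2, f_3):
  remainder 145/36b² - 13/6b - 3235/36 ≠ 0; add h_4 = 145/36b² - 13/6b - 3235/36 to the basis.

S(f_1,f_3): lcm = a². S = 4/3a + 4b² - 11/3b - 257/3.
  reduce S modulo (f_1, f_2, f_3, h_4):
  remainder -2267/1305b + 2267/261 ≠ 0; add h_5 = -2267/1305b + 2267/261 to the basis.

The other S-polynomials (S(f_2,f_3), S(f_1,h_4), S(f_2,h_4), S(f_3,h_4), S(f_1,h_5), S(f_2,h_5), S(f_3,h_5), S(h_4,h_5)) all reduce to 0 modulo the current basis, so we have a Gröbner basis.
Inter-reduce: drop elements whose leading term is divisible by another's, tail-reduce, and make monic.
Reduced Gröbner basis: {a - 3, b - 5}.

A lex Gröbner basis eliminates variables successively. Here b - 5 depends only on b, with roots {5}; lifting each root through the earlier basis elements recovers the full solutions.
  b = 5: the earlier basis element becomes a - 3 = 0, giving a = 3 — point (3, 5).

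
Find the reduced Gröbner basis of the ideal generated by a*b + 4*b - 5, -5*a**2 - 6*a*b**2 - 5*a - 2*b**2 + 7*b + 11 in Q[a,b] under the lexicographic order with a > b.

f_1 = a*b + 4*b - 5, LT = a*b.
f_2 = -5*a**2 - 6*a*b**2 - 5*a - 2*b**2 + 7*b + 11, LT = a**2.

S(f_1,f_2): lcm = a**2*b. S = -6/5*a*b**3 + 3*a*b - 5*a - 2/5*b**3 + 7/5*b**2 + 11/5*b.
  leading term a*b**3: subtract (-6/5*b**2)·f_1 from -6/5*a*b**3 + 3*a*b - 5*a - 2/5*b**3 + 7/5*b**2 + 11/5*b → 3*a*b - 5*a + 22/5*b**3 - 23/5*b**2 + 11/5*b
  leading term a*b: subtract (3)·f_1 from 3*a*b - 5*a + 22/5*b**3 - 23/5*b**2 + 11/5*b → -5*a + 22/5*b**3 - 23/5*b**2 - 49/5*b + 15
  leading term a: no divisor's leading term divides it; move -5*a to the remainder.
  leading term b**3: no divisor's leading term divides it; move 22/5*b**3 to the remainder.
  leading term b**2: no divisor's leading term divides it; move -23/5*b**2 to the remainder.
  leading term b: no divisor's leading term divides it; move -49/5*b to the remainder.
  leading term 1: no divisor's leading term divides it; move 15 to the remainder.
  remainder -5*a + 22/5*b**3 - 23/5*b**2 - 49/5*b + 15 ≠ 0; add g_3 = -5*a + 22/5*b**3 - 23/5*b**2 - 49/5*b + 15 to the basis.

S(f_1,g_3): lcm = a*b. S = 22/25*b**4 - 23/25*b**3 - 49/25*b**2 + 7*b - 5.
  leading term b**4: no divisor's leading term divides it; move 22/25*b**4 to the remainder.
  leading term b**3: no divisor's leading term divides it; move -23/25*b**3 to the remainder.
  leading term b**2: no divisor's leading term divides it; move -49/25*b**2 to the remainder.
  leading term b: no divisor's leading term divides it; move 7*b to the remainder.
  leading term 1: no divisor's leading term divides it; move -5 to the remainder.
  remainder 22/25*b**4 - 23/25*b**3 - 49/25*b**2 + 7*b - 5 ≠ 0; add g_4 = 22/25*b**4 - 23/25*b**3 - 49/25*b**2 + 7*b - 5 to the basis.

The other S-polynomials (S(f_2,g_3), S(f_1,g_4), S(f_2,g_4), S(g_3,g_4)) all reduce to 0 modulo the current basis, so we have a Gröbner basis.
Inter-reduce: drop elements whose leading term is divisible by another's, tail-reduce, and make monic.

G = {a - 22/25*b**3 + 23/25*b**2 + 49/25*b - 3, b**4 - 23/22*b**3 - 49/22*b**2 + 175/22*b - 125/22}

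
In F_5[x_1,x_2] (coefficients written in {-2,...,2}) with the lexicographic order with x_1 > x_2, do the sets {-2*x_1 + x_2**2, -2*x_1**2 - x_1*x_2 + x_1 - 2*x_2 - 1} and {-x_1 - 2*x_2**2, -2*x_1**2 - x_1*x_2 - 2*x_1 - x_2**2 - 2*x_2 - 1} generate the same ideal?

Yes, the ideals are equal.

Equality of ideals is decidable: compute both reduced Gröbner bases (unique for the ordering) and check whether they agree.
Buchberger on the first generating set:
f_1 = -2*x_1 + x_2**2, LT = x_1.
f_2 = -2*x_1**2 - x_1*x_2 + x_1 - 2*x_2 - 1, LT = x_1**2.

S(f_1,f_2): lcm = x_1**2. S = 2*x_1*x_2**2 + 2*x_1*x_2 - 2*x_1 - x_2 + 2.
  leading term x_1*x_2**2: subtract (-x_2**2)·f_1 from 2*x_1*x_2**2 + 2*x_1*x_2 - 2*x_1 - x_2 + 2 → 2*x_1*x_2 - 2*x_1 + x_2**4 - x_2 + 2
  leading term x_1*x_2: subtract (-x_2)·f_1 from 2*x_1*x_2 - 2*x_1 + x_2**4 - x_2 + 2 → -2*x_1 + x_2**4 + x_2**3 - x_2 + 2
  leading term x_1: subtract (1)·f_1 from -2*x_1 + x_2**4 + x_2**3 - x_2 + 2 → x_2**4 + x_2**3 - x_2**2 - x_2 + 2
  leading term x_2**4: no divisor's leading term divides it; move x_2**4 to the remainder.
  leading term x_2**3: no divisor's leading term divides it; move x_2**3 to the remainder.
  leading term x_2**2: no divisor's leading term divides it; move -x_2**2 to the remainder.
  leading term x_2: no divisor's leading term divides it; move -x_2 to the remainder.
  leading term 1: no divisor's leading term divides it; move 2 to the remainder.
  remainder x_2**4 + x_2**3 - x_2**2 - x_2 + 2 ≠ 0; add g_3 = x_2**4 + x_2**3 - x_2**2 - x_2 + 2 to the basis.

S(f_1,g_3): leading monomials are coprime, so the S-polynomial reduces to 0 (Buchberger's first criterion).
S(f_2,g_3): leading monomials are coprime, so the S-polynomial reduces to 0 (Buchberger's first criterion).
Every S-polynomial of the final basis reduces to 0, so we have a Gröbner basis.
Inter-reduce: drop elements whose leading term is divisible by another's, tail-reduce, and make monic.
Reduced Gröbner basis: {x_1 + 2*x_2**2, x_2**4 + x_2**3 - x_2**2 - x_2 + 2}.

Buchberger on the second generating set:
h_1 = -x_1 - 2*x_2**2, LT = x_1.
h_2 = -2*x_1**2 - x_1*x_2 - 2*x_1 - x_2**2 - 2*x_2 - 1, LT = x_1**2.

S(h_1,h_2): lcm = x_1**2. S = 2*x_1*x_2**2 + 2*x_1*x_2 - x_1 + 2*x_2**2 - x_2 + 2.
  leading term x_1*x_2**2: subtract (-2*x_2**2)·h_1 from 2*x_1*x_2**2 + 2*x_1*x_2 - x_1 + 2*x_2**2 - x_2 + 2 → 2*x_1*x_2 - x_1 + x_2**4 + 2*x_2**2 - x_2 + 2
  leading term x_1*x_2: subtract (-2*x_2)·h_1 from 2*x_1*x_2 - x_1 + x_2**4 + 2*x_2**2 - x_2 + 2 → -x_1 + x_2**4 + x_2**3 + 2*x_2**2 - x_2 + 2
  leading term x_1: subtract (1)·h_1 from -x_1 + x_2**4 + x_2**3 + 2*x_2**2 - x_2 + 2 → x_2**4 + x_2**3 - x_2**2 - x_2 + 2
  leading term x_2**4: no divisor's leading term divides it; move x_2**4 to the remainder.
  leading term x_2**3: no divisor's leading term divides it; move x_2**3 to the remainder.
  leading term x_2**2: no divisor's leading term divides it; move -x_2**2 to the remainder.
  leading term x_2: no divisor's leading term divides it; move -x_2 to the remainder.
  leading term 1: no divisor's leading term divides it; move 2 to the remainder.
  remainder x_2**4 + x_2**3 - x_2**2 - x_2 + 2 ≠ 0; add k_3 = x_2**4 + x_2**3 - x_2**2 - x_2 + 2 to the basis.

S(h_1,k_3): leading monomials are coprime, so the S-polynomial reduces to 0 (Buchberger's first criterion).
S(h_2,k_3): leading monomials are coprime, so the S-polynomial reduces to 0 (Buchberger's first criterion).
Every S-polynomial of the final basis reduces to 0, so we have a Gröbner basis.
Inter-reduce: drop elements whose leading term is divisible by another's, tail-reduce, and make monic.
Reduced Gröbner basis: {x_1 + 2*x_2**2, x_2**4 + x_2**3 - x_2**2 - x_2 + 2}.

These coincide, so the ideals are equal.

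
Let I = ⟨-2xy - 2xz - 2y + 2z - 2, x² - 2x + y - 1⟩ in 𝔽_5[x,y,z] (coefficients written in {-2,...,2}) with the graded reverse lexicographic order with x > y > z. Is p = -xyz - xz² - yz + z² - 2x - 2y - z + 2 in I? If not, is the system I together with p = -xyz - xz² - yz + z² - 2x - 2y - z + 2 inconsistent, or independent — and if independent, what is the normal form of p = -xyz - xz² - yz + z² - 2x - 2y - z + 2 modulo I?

-xyz - xz² - yz + z² - 2x - 2y - z + 2 is independent of I; its normal form modulo I is -2x - 2y + 2.

First compute the reduced Gröbner basis of I by Buchberger's algorithm.
f_1 = -2xy - 2xz - 2y + 2z - 2, LT = xy.
f_2 = x² - 2x + y - 1, LT = x².

S(f_1,f_2): lcm = x²y. S = x²z - 2xy - y² - xz + x + y.
  reduce S modulo (f_1, f_2):
  remainder -y² - 2xz - yz + x - 2y - z + 2 ≠ 0; add h_3 = -y² - 2xz - yz + x - 2y - z + 2 to the basis.

The other S-polynomials (S(f_1,h_3), S(f_2,h_3)) all reduce to 0 modulo the current basis, so we have a Gröbner basis.
Inter-reduce: drop elements whose leading term is divisible by another's, tail-reduce, and make monic.
Reduced Gröbner basis: {x² - 2x + y - 1, xy + xz + y - z + 1, y² + 2xz + yz - x + 2y + z - 2}.
Label its elements g_1 = x² - 2x + y - 1, g_2 = xy + xz + y - z + 1, g_3 = y² + 2xz + yz - x + 2y + z - 2.

Reduce p = -xyz - xz² - yz + z² - 2x - 2y - z + 2 modulo G:
  leading term xyz: subtract (-z)·g_2 from -xyz - xz² - yz + z² - 2x - 2y - z + 2 → -2x - 2y + 2
  leading term x: no divisor's leading term divides it; move -2x to the remainder.
  leading term y: no divisor's leading term divides it; move -2y to the remainder.
  leading term 1: no divisor's leading term divides it; move 2 to the remainder.
  normal form = -2x - 2y + 2.
The normal form is nonzero, so p ∉ I. Since p minus its normal form lies in I, I + (p) = I + (r) where r = -2x - 2y + 2; decide whether this ideal is the whole ring.
Run Buchberger on G together with r (pairs among the g_i already reduce to 0 since G is a Gröbner basis):
g_1 = x² - 2x + y - 1, LT = x².
g_2 = xy + xz + y - z + 1, LT = xy.
g_3 = y² + 2xz + yz - x + 2y + z - 2, LT = y².
r = -2x - 2y + 2, LT = x.

S(g_1,r): lcm = x². S = -xy - x + y - 1.
  reduce S modulo (g_1, g_2, g_3, r):
  remainder -yz - 2y - 1 ≠ 0; add m_5 = -yz - 2y - 1 to the basis.

S(g_2,r): lcm = xy. S = -y² + xz + 2y - z + 1.
  reduce S modulo (g_1, g_2, g_3, r, m_5):
  remainder -y - 2z ≠ 0; add m_6 = -y - 2z to the basis.

S(g_3,m_5): lcm = y²z. S = 2xz² + yz² - 2y² - xz + 2yz + z² - y - 2z.
  reduce S modulo (g_1, g_2, g_3, r, m_5, m_6):
  remainder -2z² + z + 1 ≠ 0; add m_7 = -2z² + z + 1 to the basis.

The other S-polynomials (S(g_1,g_2), S(g_1,g_3), S(g_2,g_3), S(g_3,r), S(g_1,m_5), S(g_2,m_5), S(r,m_5), S(g_1,m_6), S(g_2,m_6), S(g_3,m_6), S(r,m_6), S(m_5,m_6), S(g_1,m_7), S(g_2,m_7), S(g_3,m_7), S(r,m_7), S(m_5,m_7), S(m_6,m_7)) all reduce to 0 modulo the current basis, so we have a Gröbner basis.
Inter-reduce: drop elements whose leading term is divisible by another's, tail-reduce, and make monic.
Reduced Gröbner basis: {z² + 2z + 2, x - 2z - 1, y + 2z}.
The reduced Gröbner basis of I + (p) is {z² + 2z + 2, x - 2z - 1, y + 2z} ≠ {1}, a proper ideal, so the enlarged system stays consistent: p is independent of I, with normal form -2x - 2y + 2.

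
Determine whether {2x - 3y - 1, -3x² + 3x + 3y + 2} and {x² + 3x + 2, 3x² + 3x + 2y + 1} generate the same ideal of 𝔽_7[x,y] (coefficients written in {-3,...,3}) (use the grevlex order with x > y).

No, the ideals differ.

Since reduced Gröbner bases are canonical representatives of ideals under a given ordering, it suffices to compute and compare them.
Buchberger on the first generating set:
f_1 = 2x - 3y - 1, LT = x.
f_2 = -3x² + 3x + 3y + 2, LT = x².

S(f_1,f_2): lcm = x². S = 2xy - 3x + y + 3.
  leading term xy: subtract (y)·f_1 from 2xy - 3x + y + 3 → 3y² - 3x + 2y + 3
  leading term y²: no divisor's leading term divides it; move 3y² to the remainder.
  leading term x: subtract (2)·f_1 from -3x + 2y + 3 → y - 2
  leading term y: no divisor's leading term divides it; move y to the remainder.
  leading term 1: no divisor's leading term divides it; move -2 to the remainder.
  remainder 3y² + y - 2 ≠ 0; add g_3 = 3y² + y - 2 to the basis.

The other S-polynomials (S(f_1,g_3), S(f_2,g_3)) all reduce to 0 modulo the current basis, so we have a Gröbner basis.
Inter-reduce: drop elements whose leading term is divisible by another's, tail-reduce, and make monic.
Reduced Gröbner basis: {y² - 2y - 3, x + 2y + 3}.

Buchberger on the second generating set:
h_1 = x² + 3x + 2, LT = x².
h_2 = 3x² + 3x + 2y + 1, LT = x².

S(h_1,h_2): lcm = x². S = 2x - 3y - 3.
  leading term x: no divisor's leading term divides it; move 2x to the remainder.
  leading term y: no divisor's leading term divides it; move -3y to the remainder.
  leading term 1: no divisor's leading term divides it; move -3 to the remainder.
  remainder 2x - 3y - 3 ≠ 0; add k_3 = 2x - 3y - 3 to the basis.

S(h_1,k_3): lcm = x². S = -2xy + x + 2.
  leading term xy: subtract (-y)·k_3 from -2xy + x + 2 → -3y² + x - 3y + 2
  leading term y²: no divisor's leading term divides it; move -3y² to the remainder.
  leading term x: subtract (-3)·k_3 from x - 3y + 2 → 2y
  leading term y: no divisor's leading term divides it; move 2y to the remainder.
  remainder -3y² + 2y ≠ 0; add k_4 = -3y² + 2y to the basis.

The other S-polynomials (S(h_2,k_3), S(h_1,k_4), S(h_2,k_4), S(k_3,k_4)) all reduce to 0 modulo the current basis, so we have a Gröbner basis.
Inter-reduce: drop elements whose leading term is divisible by another's, tail-reduce, and make monic.
Reduced Gröbner basis: {y² - 3y, x + 2y + 2}.

Since the reduced bases disagree, the two ideals are not the same.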